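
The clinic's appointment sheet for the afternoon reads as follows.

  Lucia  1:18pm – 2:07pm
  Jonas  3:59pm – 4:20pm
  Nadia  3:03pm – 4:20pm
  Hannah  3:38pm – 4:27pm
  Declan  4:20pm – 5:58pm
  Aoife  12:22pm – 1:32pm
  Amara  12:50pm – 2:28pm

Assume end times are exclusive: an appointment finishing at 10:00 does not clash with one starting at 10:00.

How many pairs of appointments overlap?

7

Sorted by start: Aoife, Amara, Lucia, Nadia, Hannah, Jonas, Declan.
Amara starts before Aoife ends → Aoife and Amara overlap.
Lucia starts before Aoife ends → Aoife and Lucia overlap.
Nadia starts after Aoife ends, so nothing later overlaps Aoife either.
Lucia starts before Amara ends → Amara and Lucia overlap.
Nadia starts after Amara ends, so nothing later overlaps Amara either.
Nadia starts after Lucia ends, so nothing later overlaps Lucia either.
Hannah starts before Nadia ends → Nadia and Hannah overlap.
Jonas starts before Nadia ends → Nadia and Jonas overlap.
Declan starts exactly when Nadia ends (back-to-back, no overlap).
Jonas starts before Hannah ends → Hannah and Jonas overlap.
Declan starts before Hannah ends → Hannah and Declan overlap.
Declan starts exactly when Jonas ends (back-to-back, no overlap).
Overlapping pairs: Amara & Aoife, Amara & Lucia, Aoife & Lucia, Declan & Hannah, Hannah & Jonas, Hannah & Nadia, Jonas & Nadia — 7 in total.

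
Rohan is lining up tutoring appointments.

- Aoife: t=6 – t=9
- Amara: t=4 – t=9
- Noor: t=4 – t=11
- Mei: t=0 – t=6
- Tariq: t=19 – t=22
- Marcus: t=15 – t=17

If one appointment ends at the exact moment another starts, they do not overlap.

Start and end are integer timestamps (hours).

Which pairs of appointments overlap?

Amara & Aoife, Amara & Mei, Amara & Noor, Aoife & Noor, Mei & Noor

Sorted by start: Mei, Noor, Amara, Aoife, Marcus, Tariq.
Noor starts before Mei ends → Mei and Noor overlap.
Amara starts before Mei ends → Mei and Amara overlap.
Aoife starts exactly when Mei ends (back-to-back, no overlap), so Mei has no further overlaps.
Amara starts before Noor ends → Noor and Amara overlap.
Aoife starts before Noor ends → Noor and Aoife overlap.
Marcus starts after Noor ends, so Noor has no further overlaps.
Aoife starts before Amara ends → Amara and Aoife overlap.
Marcus starts after Amara ends, so Amara has no further overlaps.
Marcus starts after Aoife ends, so Aoife has no further overlaps.
Tariq starts after Marcus ends.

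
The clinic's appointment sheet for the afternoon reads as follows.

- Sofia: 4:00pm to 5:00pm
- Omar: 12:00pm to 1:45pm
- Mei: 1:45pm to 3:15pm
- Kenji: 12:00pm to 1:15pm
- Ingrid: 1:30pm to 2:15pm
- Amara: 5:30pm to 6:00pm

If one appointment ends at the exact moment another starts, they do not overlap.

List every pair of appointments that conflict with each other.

Two intervals overlap when each starts before the other ends.
Sorted by start: Kenji, Omar, Ingrid, Mei, Sofia, Amara.
Omar starts before Kenji ends → Kenji and Omar overlap.
Ingrid starts after Kenji ends — done with Kenji.
Ingrid starts before Omar ends → Omar and Ingrid overlap.
Mei starts exactly when Omar ends (back-to-back, no overlap) — done with Omar.
Mei starts before Ingrid ends → Ingrid and Mei overlap.
Sofia starts after Ingrid ends — done with Ingrid.
Sofia starts after Mei ends — done with Mei.
Amara starts after Sofia ends.

Ingrid & Mei, Ingrid & Omar, Kenji & Omar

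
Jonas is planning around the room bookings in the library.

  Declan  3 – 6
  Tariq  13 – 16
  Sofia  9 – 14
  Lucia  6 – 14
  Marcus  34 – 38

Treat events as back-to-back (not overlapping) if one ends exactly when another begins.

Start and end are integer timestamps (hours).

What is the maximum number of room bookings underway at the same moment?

Sweep the timeline, counting +1 at each start and −1 at each end (ends before starts at a tie):
3 start Declan → 1
6 end Declan → 0
6 start Lucia → 1
9 start Sofia → 2
13 start Tariq → 3
14 end Lucia → 2
14 end Sofia → 1
16 end Tariq → 0
34 start Marcus → 1
38 end Marcus → 0
Peak is 3, at 13 (Lucia, Sofia, Tariq).

3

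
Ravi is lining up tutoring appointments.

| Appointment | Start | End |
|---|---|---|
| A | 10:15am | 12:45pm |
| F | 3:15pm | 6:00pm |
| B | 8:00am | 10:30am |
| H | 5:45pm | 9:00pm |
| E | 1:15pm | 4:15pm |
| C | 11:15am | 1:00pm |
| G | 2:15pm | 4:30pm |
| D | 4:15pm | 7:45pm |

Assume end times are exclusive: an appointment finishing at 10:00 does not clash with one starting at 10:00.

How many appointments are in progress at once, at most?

3

Walk through starts and ends in time order (an end at T is processed before a start at T):
8:00am start B → 1
10:15am start A → 2
10:30am end B → 1
11:15am start C → 2
12:45pm end A → 1
1:00pm end C → 0
1:15pm start E → 1
2:15pm start G → 2
3:15pm start F → 3
4:15pm end E → 2
4:15pm start D → 3
4:30pm end G → 2
5:45pm start H → 3
6:00pm end F → 2
7:45pm end D → 1
9:00pm end H → 0
Peak is 3, at 3:15pm (E, F, G).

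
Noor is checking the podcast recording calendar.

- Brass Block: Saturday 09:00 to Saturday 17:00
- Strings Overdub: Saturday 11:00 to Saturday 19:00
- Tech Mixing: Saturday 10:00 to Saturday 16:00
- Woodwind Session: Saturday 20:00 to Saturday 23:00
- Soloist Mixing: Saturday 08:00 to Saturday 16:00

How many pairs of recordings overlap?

6

Check each pair: they overlap iff neither finishes before the other starts.
Sorted by start: Soloist Mixing, Brass Block, Tech Mixing, Strings Overdub, Woodwind Session.
Brass Block starts before Soloist Mixing ends → Soloist Mixing and Brass Block overlap.
Tech Mixing starts before Soloist Mixing ends → Soloist Mixing and Tech Mixing overlap.
Strings Overdub starts before Soloist Mixing ends → Soloist Mixing and Strings Overdub overlap.
Woodwind Session starts after Soloist Mixing ends.
Tech Mixing starts before Brass Block ends → Brass Block and Tech Mixing overlap.
Strings Overdub starts before Brass Block ends → Brass Block and Strings Overdub overlap.
Woodwind Session starts after Brass Block ends.
Strings Overdub starts before Tech Mixing ends → Tech Mixing and Strings Overdub overlap.
Woodwind Session starts after Tech Mixing ends.
Woodwind Session starts after Strings Overdub ends.
Overlapping pairs: Brass Block & Soloist Mixing, Brass Block & Strings Overdub, Brass Block & Tech Mixing, Soloist Mixing & Strings Overdub, Soloist Mixing & Tech Mixing, Strings Overdub & Tech Mixing — 6 in total.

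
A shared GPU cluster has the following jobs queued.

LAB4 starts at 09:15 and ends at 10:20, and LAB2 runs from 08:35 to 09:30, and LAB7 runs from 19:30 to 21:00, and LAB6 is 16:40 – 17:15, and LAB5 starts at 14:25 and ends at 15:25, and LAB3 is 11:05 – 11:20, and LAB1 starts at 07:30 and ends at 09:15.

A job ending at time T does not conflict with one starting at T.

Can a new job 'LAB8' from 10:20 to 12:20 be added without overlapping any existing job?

LAB1: ends 09:15 at or before LAB8 starts 10:20 → clear.
LAB2: ends 09:30 at or before LAB8 starts 10:20 → clear.
LAB4: ends 10:20 at or before LAB8 starts 10:20 → clear.
LAB3: starts 11:05 before LAB8 ends 12:20, and ends 11:20 after LAB8 starts 10:20 → overlap.
LAB5: starts 14:25 at or after LAB8 ends 12:20 → clear.
LAB6: starts 16:40 at or after LAB8 ends 12:20 → clear.
LAB7: starts 19:30 at or after LAB8 ends 12:20 → clear.
LAB8 overlaps LAB3.

No — it overlaps LAB3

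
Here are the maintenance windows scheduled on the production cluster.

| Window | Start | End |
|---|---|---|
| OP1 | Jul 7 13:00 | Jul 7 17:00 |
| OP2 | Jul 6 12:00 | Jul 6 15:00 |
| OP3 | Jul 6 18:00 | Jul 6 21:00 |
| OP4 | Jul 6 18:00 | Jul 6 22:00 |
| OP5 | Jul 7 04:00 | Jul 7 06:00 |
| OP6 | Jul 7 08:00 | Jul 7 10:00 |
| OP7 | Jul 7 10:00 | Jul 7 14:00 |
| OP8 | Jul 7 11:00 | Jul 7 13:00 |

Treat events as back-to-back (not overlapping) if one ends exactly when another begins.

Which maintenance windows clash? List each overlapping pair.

OP1 & OP7, OP3 & OP4, OP7 & OP8

Two intervals overlap when each starts before the other ends.
Sorted by start: OP2, OP3, OP4, OP5, OP6, OP7, OP8, OP1.
OP3 starts after OP2 ends — done with OP2.
OP4 starts before OP3 ends → OP3 and OP4 overlap.
OP5 starts after OP3 ends — done with OP3.
OP5 starts after OP4 ends — done with OP4.
OP6 starts after OP5 ends — done with OP5.
OP7 starts exactly when OP6 ends (back-to-back, no overlap) — done with OP6.
OP8 starts before OP7 ends → OP7 and OP8 overlap.
OP1 starts before OP7 ends → OP7 and OP1 overlap.
OP1 starts exactly when OP8 ends (back-to-back, no overlap).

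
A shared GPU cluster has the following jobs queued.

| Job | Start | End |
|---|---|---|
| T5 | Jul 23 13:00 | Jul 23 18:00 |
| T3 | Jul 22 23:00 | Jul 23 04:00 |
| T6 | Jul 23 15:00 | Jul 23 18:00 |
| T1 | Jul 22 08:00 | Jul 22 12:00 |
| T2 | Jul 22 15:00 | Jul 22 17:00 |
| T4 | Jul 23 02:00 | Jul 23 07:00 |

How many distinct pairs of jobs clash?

Two intervals overlap when each starts before the other ends.
Sorted by start: T1, T2, T3, T4, T5, T6.
T2 starts after T1 ends, so T1 has no further overlaps.
T3 starts after T2 ends, so T2 has no further overlaps.
T4 starts before T3 ends → T3 and T4 overlap.
T5 starts after T3 ends, so T3 has no further overlaps.
T5 starts after T4 ends, so T4 has no further overlaps.
T6 starts before T5 ends → T5 and T6 overlap.
Overlapping pairs: T3 & T4, T5 & T6 — 2 in total.

2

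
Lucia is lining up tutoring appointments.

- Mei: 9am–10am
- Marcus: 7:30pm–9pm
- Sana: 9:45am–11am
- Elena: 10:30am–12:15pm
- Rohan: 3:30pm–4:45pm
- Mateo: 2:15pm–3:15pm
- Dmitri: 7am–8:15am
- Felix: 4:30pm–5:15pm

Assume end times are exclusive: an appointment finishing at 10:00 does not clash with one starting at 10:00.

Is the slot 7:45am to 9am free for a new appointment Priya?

No — it overlaps Dmitri

Dmitri: starts 7am before Priya ends 9am, and ends 8:15am after Priya starts 7:45am → overlap.
Mei: starts 9am at or after Priya ends 9am → clear.
Sana: starts 9:45am at or after Priya ends 9am → clear.
Elena: starts 10:30am at or after Priya ends 9am → clear.
Mateo: starts 2:15pm at or after Priya ends 9am → clear.
Rohan: starts 3:30pm at or after Priya ends 9am → clear.
Felix: starts 4:30pm at or after Priya ends 9am → clear.
Marcus: starts 7:30pm at or after Priya ends 9am → clear.
Priya overlaps Dmitri.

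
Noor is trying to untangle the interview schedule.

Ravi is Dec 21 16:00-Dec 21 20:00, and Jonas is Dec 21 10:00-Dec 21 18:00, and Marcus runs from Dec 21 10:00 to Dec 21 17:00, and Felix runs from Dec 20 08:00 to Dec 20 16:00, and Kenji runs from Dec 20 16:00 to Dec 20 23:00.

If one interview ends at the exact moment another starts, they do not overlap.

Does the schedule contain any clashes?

Sorted by start: Felix, Kenji, Marcus, Jonas, Ravi.
Kenji starts exactly when Felix ends (back-to-back, no overlap) — done with Felix.
Marcus starts after Kenji ends — done with Kenji.
Jonas starts before Marcus ends → Marcus and Jonas overlap.
That's a conflict, so the schedule is not conflict-free.

Yes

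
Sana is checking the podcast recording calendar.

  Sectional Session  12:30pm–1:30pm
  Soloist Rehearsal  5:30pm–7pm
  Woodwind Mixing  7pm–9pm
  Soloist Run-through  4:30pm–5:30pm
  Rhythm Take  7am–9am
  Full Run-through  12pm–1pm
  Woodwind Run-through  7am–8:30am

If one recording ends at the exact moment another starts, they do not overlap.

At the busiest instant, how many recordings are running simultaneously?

Walk through starts and ends in time order (an end at T is processed before a start at T):
7am start Rhythm Take → 1
7am start Woodwind Run-through → 2
8:30am end Woodwind Run-through → 1
9am end Rhythm Take → 0
12pm start Full Run-through → 1
12:30pm start Sectional Session → 2
1pm end Full Run-through → 1
1:30pm end Sectional Session → 0
4:30pm start Soloist Run-through → 1
5:30pm end Soloist Run-through → 0
5:30pm start Soloist Rehearsal → 1
7pm end Soloist Rehearsal → 0
7pm start Woodwind Mixing → 1
9pm end Woodwind Mixing → 0
Peak is 2, at 7am (Rhythm Take, Woodwind Run-through).

2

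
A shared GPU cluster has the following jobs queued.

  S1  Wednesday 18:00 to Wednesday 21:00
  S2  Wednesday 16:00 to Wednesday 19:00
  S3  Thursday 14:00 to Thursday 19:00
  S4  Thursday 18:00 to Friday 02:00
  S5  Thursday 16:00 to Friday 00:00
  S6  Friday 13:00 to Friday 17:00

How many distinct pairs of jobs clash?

Sorted by start: S2, S1, S3, S5, S4, S6.
S1 starts before S2 ends → S2 and S1 overlap.
S3 starts after S2 ends; S2 is clear from here.
S3 starts after S1 ends; S1 is clear from here.
S5 starts before S3 ends → S3 and S5 overlap.
S4 starts before S3 ends → S3 and S4 overlap.
S6 starts after S3 ends.
S4 starts before S5 ends → S5 and S4 overlap.
S6 starts after S5 ends.
S6 starts after S4 ends.
Overlapping pairs: S1 & S2, S3 & S4, S3 & S5, S4 & S5 — 4 in total.

4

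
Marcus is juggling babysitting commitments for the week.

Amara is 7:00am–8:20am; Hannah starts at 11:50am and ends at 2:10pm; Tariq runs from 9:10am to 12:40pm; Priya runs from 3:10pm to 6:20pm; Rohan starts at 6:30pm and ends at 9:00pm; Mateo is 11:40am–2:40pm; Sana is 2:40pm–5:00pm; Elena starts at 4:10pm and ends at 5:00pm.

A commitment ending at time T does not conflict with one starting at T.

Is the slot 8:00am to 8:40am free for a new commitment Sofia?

No — it overlaps Amara

Amara: starts 7:00am before Sofia ends 8:40am, and ends 8:20am after Sofia starts 8:00am → overlap.
Tariq: starts 9:10am at or after Sofia ends 8:40am → clear.
Mateo: starts 11:40am at or after Sofia ends 8:40am → clear.
Hannah: starts 11:50am at or after Sofia ends 8:40am → clear.
Sana: starts 2:40pm at or after Sofia ends 8:40am → clear.
Priya: starts 3:10pm at or after Sofia ends 8:40am → clear.
Elena: starts 4:10pm at or after Sofia ends 8:40am → clear.
Rohan: starts 6:30pm at or after Sofia ends 8:40am → clear.
Sofia overlaps Amara.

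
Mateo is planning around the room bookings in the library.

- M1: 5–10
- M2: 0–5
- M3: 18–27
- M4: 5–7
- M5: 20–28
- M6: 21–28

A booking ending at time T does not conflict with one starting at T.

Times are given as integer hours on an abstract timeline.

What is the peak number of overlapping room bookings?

Sort all start/end points and keep a running count:
0 start M2 → 1
5 end M2 → 0
5 start M1 → 1
5 start M4 → 2
7 end M4 → 1
10 end M1 → 0
18 start M3 → 1
20 start M5 → 2
21 start M6 → 3
27 end M3 → 2
28 end M5 → 1
28 end M6 → 0
Peak is 3, at 21 (M3, M5, M6).

3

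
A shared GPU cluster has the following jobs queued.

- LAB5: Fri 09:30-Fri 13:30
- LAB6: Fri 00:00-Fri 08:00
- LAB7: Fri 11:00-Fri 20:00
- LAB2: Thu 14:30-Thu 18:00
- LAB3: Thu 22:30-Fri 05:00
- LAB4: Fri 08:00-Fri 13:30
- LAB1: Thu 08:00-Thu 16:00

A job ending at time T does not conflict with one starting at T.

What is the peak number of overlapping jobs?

3

Walk through starts and ends in time order (an end at T is processed before a start at T):
Thu 08:00 start LAB1 → 1
Thu 14:30 start LAB2 → 2
Thu 16:00 end LAB1 → 1
Thu 18:00 end LAB2 → 0
Thu 22:30 start LAB3 → 1
Fri 00:00 start LAB6 → 2
Fri 05:00 end LAB3 → 1
Fri 08:00 end LAB6 → 0
Fri 08:00 start LAB4 → 1
Fri 09:30 start LAB5 → 2
Fri 11:00 start LAB7 → 3
Fri 13:30 end LAB4 → 2
Fri 13:30 end LAB5 → 1
Fri 20:00 end LAB7 → 0
Peak is 3, at Fri 11:00 (LAB4, LAB5, LAB7).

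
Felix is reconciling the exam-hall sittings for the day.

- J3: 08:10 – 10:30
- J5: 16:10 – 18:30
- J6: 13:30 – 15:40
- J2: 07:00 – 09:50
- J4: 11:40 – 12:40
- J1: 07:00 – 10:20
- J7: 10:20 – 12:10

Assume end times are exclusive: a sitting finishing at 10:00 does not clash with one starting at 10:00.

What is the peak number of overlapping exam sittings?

3

Walk through starts and ends in time order (an end at T is processed before a start at T):
07:00 start J1 → 1
07:00 start J2 → 2
08:10 start J3 → 3
09:50 end J2 → 2
10:20 end J1 → 1
10:20 start J7 → 2
10:30 end J3 → 1
11:40 start J4 → 2
12:10 end J7 → 1
12:40 end J4 → 0
13:30 start J6 → 1
15:40 end J6 → 0
16:10 start J5 → 1
18:30 end J5 → 0
Peak is 3, at 08:10 (J1, J2, J3).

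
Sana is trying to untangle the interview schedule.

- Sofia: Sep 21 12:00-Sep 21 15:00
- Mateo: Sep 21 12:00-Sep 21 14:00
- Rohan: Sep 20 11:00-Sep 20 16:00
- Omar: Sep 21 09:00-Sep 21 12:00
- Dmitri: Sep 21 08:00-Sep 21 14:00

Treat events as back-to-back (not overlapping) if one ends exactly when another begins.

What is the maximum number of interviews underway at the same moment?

3

Sweep the timeline, counting +1 at each start and −1 at each end (ends before starts at a tie):
Sep 20 11:00 start Rohan → 1
Sep 20 16:00 end Rohan → 0
Sep 21 08:00 start Dmitri → 1
Sep 21 09:00 start Omar → 2
Sep 21 12:00 end Omar → 1
Sep 21 12:00 start Mateo → 2
Sep 21 12:00 start Sofia → 3
Sep 21 14:00 end Dmitri → 2
Sep 21 14:00 end Mateo → 1
Sep 21 15:00 end Sofia → 0
Peak is 3, at Sep 21 12:00 (Dmitri, Mateo, Sofia).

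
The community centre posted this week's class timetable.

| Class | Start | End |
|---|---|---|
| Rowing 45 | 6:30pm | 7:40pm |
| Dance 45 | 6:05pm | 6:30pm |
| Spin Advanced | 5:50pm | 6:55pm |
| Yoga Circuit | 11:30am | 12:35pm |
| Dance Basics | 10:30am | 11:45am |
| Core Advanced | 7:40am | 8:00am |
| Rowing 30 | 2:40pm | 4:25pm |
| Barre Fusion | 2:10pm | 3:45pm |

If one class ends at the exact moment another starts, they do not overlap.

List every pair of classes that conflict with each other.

Sorted by start: Core Advanced, Dance Basics, Yoga Circuit, Barre Fusion, Rowing 30, Spin Advanced, Dance 45, Rowing 45.
Dance Basics starts after Core Advanced ends; Core Advanced is clear from here.
Yoga Circuit starts before Dance Basics ends → Dance Basics and Yoga Circuit overlap.
Barre Fusion starts after Dance Basics ends; Dance Basics is clear from here.
Barre Fusion starts after Yoga Circuit ends; Yoga Circuit is clear from here.
Rowing 30 starts before Barre Fusion ends → Barre Fusion and Rowing 30 overlap.
Spin Advanced starts after Barre Fusion ends; Barre Fusion is clear from here.
Spin Advanced starts after Rowing 30 ends; Rowing 30 is clear from here.
Dance 45 starts before Spin Advanced ends → Spin Advanced and Dance 45 overlap.
Rowing 45 starts before Spin Advanced ends → Spin Advanced and Rowing 45 overlap.
Rowing 45 starts exactly when Dance 45 ends (back-to-back, no overlap).

Barre Fusion & Rowing 30, Dance 45 & Spin Advanced, Dance Basics & Yoga Circuit, Rowing 45 & Spin Advanced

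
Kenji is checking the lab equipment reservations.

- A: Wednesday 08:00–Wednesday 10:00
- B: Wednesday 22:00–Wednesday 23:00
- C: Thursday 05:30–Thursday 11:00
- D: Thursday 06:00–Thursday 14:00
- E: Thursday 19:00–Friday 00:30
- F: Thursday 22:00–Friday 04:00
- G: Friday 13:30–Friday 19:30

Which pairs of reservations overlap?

C & D, E & F

Two intervals overlap when each starts before the other ends.
Sorted by start: A, B, C, D, E, F, G.
B starts after A ends, so nothing later overlaps A either.
C starts after B ends, so nothing later overlaps B either.
D starts before C ends → C and D overlap.
E starts after C ends, so nothing later overlaps C either.
E starts after D ends, so nothing later overlaps D either.
F starts before E ends → E and F overlap.
G starts after E ends.
G starts after F ends.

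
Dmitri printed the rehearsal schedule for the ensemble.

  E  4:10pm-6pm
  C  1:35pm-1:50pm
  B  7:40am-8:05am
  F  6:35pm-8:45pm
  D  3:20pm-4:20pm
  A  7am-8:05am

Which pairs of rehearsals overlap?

A & B, D & E

Sorted by start: A, B, C, D, E, F.
B starts before A ends → A and B overlap.
C starts after A ends — done with A.
C starts after B ends — done with B.
D starts after C ends — done with C.
E starts before D ends → D and E overlap.
F starts after D ends.
F starts after E ends.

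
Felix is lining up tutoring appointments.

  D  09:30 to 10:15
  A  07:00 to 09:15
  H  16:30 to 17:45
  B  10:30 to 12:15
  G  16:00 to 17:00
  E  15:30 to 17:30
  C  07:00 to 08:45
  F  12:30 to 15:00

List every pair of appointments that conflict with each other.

Sorted by start: A, C, D, B, F, E, G, H.
C starts before A ends → A and C overlap.
D starts after A ends, so nothing later overlaps A either.
D starts after C ends, so nothing later overlaps C either.
B starts after D ends, so nothing later overlaps D either.
F starts after B ends, so nothing later overlaps B either.
E starts after F ends, so nothing later overlaps F either.
G starts before E ends → E and G overlap.
H starts before E ends → E and H overlap.
H starts before G ends → G and H overlap.

A & C, E & G, E & H, G & H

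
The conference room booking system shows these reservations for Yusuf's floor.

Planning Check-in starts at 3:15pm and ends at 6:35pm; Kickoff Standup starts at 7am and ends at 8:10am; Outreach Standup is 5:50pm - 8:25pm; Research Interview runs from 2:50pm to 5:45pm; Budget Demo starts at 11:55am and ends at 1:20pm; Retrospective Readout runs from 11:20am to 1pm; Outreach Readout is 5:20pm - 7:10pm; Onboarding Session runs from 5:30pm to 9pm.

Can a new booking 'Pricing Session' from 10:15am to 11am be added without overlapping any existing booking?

Kickoff Standup: ends 8:10am at or before Pricing Session starts 10:15am → clear.
Retrospective Readout: starts 11:20am at or after Pricing Session ends 11am → clear.
Budget Demo: starts 11:55am at or after Pricing Session ends 11am → clear.
Research Interview: starts 2:50pm at or after Pricing Session ends 11am → clear.
Planning Check-in: starts 3:15pm at or after Pricing Session ends 11am → clear.
Outreach Readout: starts 5:20pm at or after Pricing Session ends 11am → clear.
Onboarding Session: starts 5:30pm at or after Pricing Session ends 11am → clear.
Outreach Standup: starts 5:50pm at or after Pricing Session ends 11am → clear.

Yes — the slot is free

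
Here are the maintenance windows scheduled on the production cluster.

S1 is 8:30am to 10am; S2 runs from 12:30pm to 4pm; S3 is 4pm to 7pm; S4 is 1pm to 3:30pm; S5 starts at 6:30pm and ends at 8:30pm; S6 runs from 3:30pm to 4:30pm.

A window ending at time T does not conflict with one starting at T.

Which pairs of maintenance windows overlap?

Sorted by start: S1, S2, S4, S6, S3, S5.
S2 starts after S1 ends, so nothing later overlaps S1 either.
S4 starts before S2 ends → S2 and S4 overlap.
S6 starts before S2 ends → S2 and S6 overlap.
S3 starts exactly when S2 ends (back-to-back, no overlap), so nothing later overlaps S2 either.
S6 starts exactly when S4 ends (back-to-back, no overlap), so nothing later overlaps S4 either.
S3 starts before S6 ends → S6 and S3 overlap.
S5 starts after S6 ends.
S5 starts before S3 ends → S3 and S5 overlap.

S2 & S4, S2 & S6, S3 & S5, S3 & S6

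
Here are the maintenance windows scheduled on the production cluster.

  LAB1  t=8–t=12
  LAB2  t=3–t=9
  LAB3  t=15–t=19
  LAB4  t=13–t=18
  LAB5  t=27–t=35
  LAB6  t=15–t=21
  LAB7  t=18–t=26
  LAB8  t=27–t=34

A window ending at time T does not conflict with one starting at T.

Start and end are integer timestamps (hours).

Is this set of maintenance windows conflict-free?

No

Sorted by start: LAB2, LAB1, LAB4, LAB3, LAB6, LAB7, LAB5, LAB8.
LAB1 starts before LAB2 ends → LAB2 and LAB1 overlap.
That's a conflict, so the schedule is not conflict-free.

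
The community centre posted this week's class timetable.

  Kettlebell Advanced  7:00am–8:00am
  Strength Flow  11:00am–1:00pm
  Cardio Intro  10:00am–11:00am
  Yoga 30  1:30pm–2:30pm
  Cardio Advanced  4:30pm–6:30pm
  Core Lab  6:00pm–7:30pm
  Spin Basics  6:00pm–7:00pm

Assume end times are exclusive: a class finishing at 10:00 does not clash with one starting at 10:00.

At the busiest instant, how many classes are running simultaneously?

Sort all start/end points and keep a running count:
7:00am start Kettlebell Advanced → 1
8:00am end Kettlebell Advanced → 0
10:00am start Cardio Intro → 1
11:00am end Cardio Intro → 0
11:00am start Strength Flow → 1
1:00pm end Strength Flow → 0
1:30pm start Yoga 30 → 1
2:30pm end Yoga 30 → 0
4:30pm start Cardio Advanced → 1
6:00pm start Core Lab → 2
6:00pm start Spin Basics → 3
6:30pm end Cardio Advanced → 2
7:00pm end Spin Basics → 1
7:30pm end Core Lab → 0
Peak is 3, at 6:00pm (Cardio Advanced, Core Lab, Spin Basics).

3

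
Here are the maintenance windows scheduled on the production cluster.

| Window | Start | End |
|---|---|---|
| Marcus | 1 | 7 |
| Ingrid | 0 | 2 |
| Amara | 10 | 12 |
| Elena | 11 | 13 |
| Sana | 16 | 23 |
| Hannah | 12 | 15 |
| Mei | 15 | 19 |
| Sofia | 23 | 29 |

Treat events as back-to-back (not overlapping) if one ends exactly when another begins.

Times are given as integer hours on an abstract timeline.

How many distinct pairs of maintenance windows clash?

Sorted by start: Ingrid, Marcus, Amara, Elena, Hannah, Mei, Sana, Sofia.
Marcus starts before Ingrid ends → Ingrid and Marcus overlap.
Amara starts after Ingrid ends, so Ingrid has no further overlaps.
Amara starts after Marcus ends, so Marcus has no further overlaps.
Elena starts before Amara ends → Amara and Elena overlap.
Hannah starts exactly when Amara ends (back-to-back, no overlap), so Amara has no further overlaps.
Hannah starts before Elena ends → Elena and Hannah overlap.
Mei starts after Elena ends, so Elena has no further overlaps.
Mei starts exactly when Hannah ends (back-to-back, no overlap), so Hannah has no further overlaps.
Sana starts before Mei ends → Mei and Sana overlap.
Sofia starts after Mei ends.
Sofia starts exactly when Sana ends (back-to-back, no overlap).
Overlapping pairs: Amara & Elena, Elena & Hannah, Ingrid & Marcus, Mei & Sana — 4 in total.

4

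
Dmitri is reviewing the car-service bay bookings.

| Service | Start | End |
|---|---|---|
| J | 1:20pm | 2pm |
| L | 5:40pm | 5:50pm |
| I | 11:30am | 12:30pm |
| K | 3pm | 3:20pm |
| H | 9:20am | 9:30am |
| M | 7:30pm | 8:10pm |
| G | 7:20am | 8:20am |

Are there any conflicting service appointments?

Two intervals overlap when each starts before the other ends.
Sorted by start: G, H, I, J, K, L, M.
H starts after G ends, so G has no further overlaps.
I starts after H ends, so H has no further overlaps.
J starts after I ends, so I has no further overlaps.
K starts after J ends, so J has no further overlaps.
L starts after K ends, so K has no further overlaps.
M starts after L ends.
Every pair is clear; the schedule has no overlaps.

No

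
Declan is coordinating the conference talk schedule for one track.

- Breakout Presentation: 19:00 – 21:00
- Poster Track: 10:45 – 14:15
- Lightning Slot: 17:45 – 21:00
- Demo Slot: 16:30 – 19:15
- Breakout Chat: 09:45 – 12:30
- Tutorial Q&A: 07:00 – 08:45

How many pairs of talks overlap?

4

Sorted by start: Tutorial Q&A, Breakout Chat, Poster Track, Demo Slot, Lightning Slot, Breakout Presentation.
Breakout Chat starts after Tutorial Q&A ends; Tutorial Q&A is clear from here.
Poster Track starts before Breakout Chat ends → Breakout Chat and Poster Track overlap.
Demo Slot starts after Breakout Chat ends; Breakout Chat is clear from here.
Demo Slot starts after Poster Track ends; Poster Track is clear from here.
Lightning Slot starts before Demo Slot ends → Demo Slot and Lightning Slot overlap.
Breakout Presentation starts before Demo Slot ends → Demo Slot and Breakout Presentation overlap.
Breakout Presentation starts before Lightning Slot ends → Lightning Slot and Breakout Presentation overlap.
Overlapping pairs: Breakout Chat & Poster Track, Breakout Presentation & Demo Slot, Breakout Presentation & Lightning Slot, Demo Slot & Lightning Slot — 4 in total.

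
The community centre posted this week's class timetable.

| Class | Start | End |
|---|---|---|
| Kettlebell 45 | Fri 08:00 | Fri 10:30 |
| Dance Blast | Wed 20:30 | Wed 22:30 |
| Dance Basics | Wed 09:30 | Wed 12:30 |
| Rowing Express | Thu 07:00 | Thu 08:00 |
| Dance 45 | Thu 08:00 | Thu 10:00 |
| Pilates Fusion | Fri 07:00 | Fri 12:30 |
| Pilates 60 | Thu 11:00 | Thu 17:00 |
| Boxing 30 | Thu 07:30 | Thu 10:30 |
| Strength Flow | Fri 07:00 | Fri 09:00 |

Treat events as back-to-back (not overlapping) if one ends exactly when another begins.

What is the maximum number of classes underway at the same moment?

3

Sort all start/end points and keep a running count:
Wed 09:30 start Dance Basics → 1
Wed 12:30 end Dance Basics → 0
Wed 20:30 start Dance Blast → 1
Wed 22:30 end Dance Blast → 0
Thu 07:00 start Rowing Express → 1
Thu 07:30 start Boxing 30 → 2
Thu 08:00 end Rowing Express → 1
Thu 08:00 start Dance 45 → 2
Thu 10:00 end Dance 45 → 1
Thu 10:30 end Boxing 30 → 0
Thu 11:00 start Pilates 60 → 1
Thu 17:00 end Pilates 60 → 0
Fri 07:00 start Pilates Fusion → 1
Fri 07:00 start Strength Flow → 2
Fri 08:00 start Kettlebell 45 → 3
Fri 09:00 end Strength Flow → 2
Fri 10:30 end Kettlebell 45 → 1
Fri 12:30 end Pilates Fusion → 0
Peak is 3, at Fri 08:00 (Kettlebell 45, Pilates Fusion, Strength Flow).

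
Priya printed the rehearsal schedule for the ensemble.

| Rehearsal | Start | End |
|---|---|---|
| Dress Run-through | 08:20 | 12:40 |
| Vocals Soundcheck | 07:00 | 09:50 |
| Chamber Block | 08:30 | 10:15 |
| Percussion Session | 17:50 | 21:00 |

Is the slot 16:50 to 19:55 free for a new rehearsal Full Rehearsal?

Vocals Soundcheck: ends 09:50 at or before Full Rehearsal starts 16:50 → clear.
Dress Run-through: ends 12:40 at or before Full Rehearsal starts 16:50 → clear.
Chamber Block: ends 10:15 at or before Full Rehearsal starts 16:50 → clear.
Percussion Session: starts 17:50 before Full Rehearsal ends 19:55, and ends 21:00 after Full Rehearsal starts 16:50 → overlap.
Full Rehearsal overlaps Percussion Session.

No — it overlaps Percussion Session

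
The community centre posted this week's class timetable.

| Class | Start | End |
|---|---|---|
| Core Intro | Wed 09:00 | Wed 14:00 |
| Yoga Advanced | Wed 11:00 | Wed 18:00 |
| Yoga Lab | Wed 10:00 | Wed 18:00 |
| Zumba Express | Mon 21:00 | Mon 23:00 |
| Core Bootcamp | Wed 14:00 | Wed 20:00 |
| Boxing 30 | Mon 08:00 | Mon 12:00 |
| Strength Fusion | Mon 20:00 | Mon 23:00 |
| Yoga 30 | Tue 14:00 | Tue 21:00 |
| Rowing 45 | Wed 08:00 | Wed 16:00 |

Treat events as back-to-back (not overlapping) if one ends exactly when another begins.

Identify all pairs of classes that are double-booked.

Two intervals overlap when each starts before the other ends.
Sorted by start: Boxing 30, Strength Fusion, Zumba Express, Yoga 30, Rowing 45, Core Intro, Yoga Lab, Yoga Advanced, Core Bootcamp.
Strength Fusion starts after Boxing 30 ends, so Boxing 30 has no further overlaps.
Zumba Express starts before Strength Fusion ends → Strength Fusion and Zumba Express overlap.
Yoga 30 starts after Strength Fusion ends, so Strength Fusion has no further overlaps.
Yoga 30 starts after Zumba Express ends, so Zumba Express has no further overlaps.
Rowing 45 starts after Yoga 30 ends, so Yoga 30 has no further overlaps.
Core Intro starts before Rowing 45 ends → Rowing 45 and Core Intro overlap.
Yoga Lab starts before Rowing 45 ends → Rowing 45 and Yoga Lab overlap.
Yoga Advanced starts before Rowing 45 ends → Rowing 45 and Yoga Advanced overlap.
Core Bootcamp starts before Rowing 45 ends → Rowing 45 and Core Bootcamp overlap.
Yoga Lab starts before Core Intro ends → Core Intro and Yoga Lab overlap.
Yoga Advanced starts before Core Intro ends → Core Intro and Yoga Advanced overlap.
Core Bootcamp starts exactly when Core Intro ends (back-to-back, no overlap).
Yoga Advanced starts before Yoga Lab ends → Yoga Lab and Yoga Advanced overlap.
Core Bootcamp starts before Yoga Lab ends → Yoga Lab and Core Bootcamp overlap.
Core Bootcamp starts before Yoga Advanced ends → Yoga Advanced and Core Bootcamp overlap.

Core Bootcamp & Rowing 45, Core Bootcamp & Yoga Advanced, Core Bootcamp & Yoga Lab, Core Intro & Rowing 45, Core Intro & Yoga Advanced, Core Intro & Yoga Lab, Rowing 45 & Yoga Advanced, Rowing 45 & Yoga Lab, Strength Fusion & Zumba Express, Yoga Advanced & Yoga Lab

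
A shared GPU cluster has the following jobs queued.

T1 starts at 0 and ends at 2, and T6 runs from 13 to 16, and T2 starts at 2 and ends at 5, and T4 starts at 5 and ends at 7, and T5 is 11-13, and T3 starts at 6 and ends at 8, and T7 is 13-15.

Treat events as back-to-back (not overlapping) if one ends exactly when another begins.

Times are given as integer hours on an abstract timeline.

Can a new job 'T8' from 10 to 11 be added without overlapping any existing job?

T1: ends 2 at or before T8 starts 10 → clear.
T2: ends 5 at or before T8 starts 10 → clear.
T4: ends 7 at or before T8 starts 10 → clear.
T3: ends 8 at or before T8 starts 10 → clear.
T5: starts 11 at or after T8 ends 11 → clear.
T6: starts 13 at or after T8 ends 11 → clear.
T7: starts 13 at or after T8 ends 11 → clear.

Yes — the slot is free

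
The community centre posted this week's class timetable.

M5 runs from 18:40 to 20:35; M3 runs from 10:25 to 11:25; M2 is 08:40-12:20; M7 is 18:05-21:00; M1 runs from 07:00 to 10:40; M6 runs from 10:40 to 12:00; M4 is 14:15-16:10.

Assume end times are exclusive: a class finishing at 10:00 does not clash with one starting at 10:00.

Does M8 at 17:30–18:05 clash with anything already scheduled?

No — it doesn't clash with anything

M1: ends 10:40 at or before M8 starts 17:30 → clear.
M2: ends 12:20 at or before M8 starts 17:30 → clear.
M3: ends 11:25 at or before M8 starts 17:30 → clear.
M6: ends 12:00 at or before M8 starts 17:30 → clear.
M4: ends 16:10 at or before M8 starts 17:30 → clear.
M7: starts 18:05 at or after M8 ends 18:05 → clear.
M5: starts 18:40 at or after M8 ends 18:05 → clear.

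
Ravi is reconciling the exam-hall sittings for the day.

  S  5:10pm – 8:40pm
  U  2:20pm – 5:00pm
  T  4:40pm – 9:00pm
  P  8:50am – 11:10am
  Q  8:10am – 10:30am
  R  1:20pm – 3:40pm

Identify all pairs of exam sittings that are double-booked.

P & Q, R & U, S & T, T & U

Sorted by start: Q, P, R, U, T, S.
P starts before Q ends → Q and P overlap.
R starts after Q ends — done with Q.
R starts after P ends — done with P.
U starts before R ends → R and U overlap.
T starts after R ends — done with R.
T starts before U ends → U and T overlap.
S starts after U ends.
S starts before T ends → T and S overlap.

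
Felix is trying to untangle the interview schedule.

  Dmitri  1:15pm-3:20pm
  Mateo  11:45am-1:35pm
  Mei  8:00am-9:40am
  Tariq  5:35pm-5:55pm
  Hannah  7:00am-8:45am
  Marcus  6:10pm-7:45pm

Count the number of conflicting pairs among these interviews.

Sorted by start: Hannah, Mei, Mateo, Dmitri, Tariq, Marcus.
Mei starts before Hannah ends → Hannah and Mei overlap.
Mateo starts after Hannah ends, so nothing later overlaps Hannah either.
Mateo starts after Mei ends, so nothing later overlaps Mei either.
Dmitri starts before Mateo ends → Mateo and Dmitri overlap.
Tariq starts after Mateo ends, so nothing later overlaps Mateo either.
Tariq starts after Dmitri ends, so nothing later overlaps Dmitri either.
Marcus starts after Tariq ends.
Overlapping pairs: Dmitri & Mateo, Hannah & Mei — 2 in total.

2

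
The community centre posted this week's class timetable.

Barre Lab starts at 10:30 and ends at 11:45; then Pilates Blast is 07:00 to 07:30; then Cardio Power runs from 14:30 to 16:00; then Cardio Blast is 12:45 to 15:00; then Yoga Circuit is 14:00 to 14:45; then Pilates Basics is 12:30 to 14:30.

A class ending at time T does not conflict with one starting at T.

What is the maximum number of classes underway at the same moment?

3

Walk through starts and ends in time order (an end at T is processed before a start at T):
07:00 start Pilates Blast → 1
07:30 end Pilates Blast → 0
10:30 start Barre Lab → 1
11:45 end Barre Lab → 0
12:30 start Pilates Basics → 1
12:45 start Cardio Blast → 2
14:00 start Yoga Circuit → 3
14:30 end Pilates Basics → 2
14:30 start Cardio Power → 3
14:45 end Yoga Circuit → 2
15:00 end Cardio Blast → 1
16:00 end Cardio Power → 0
Peak is 3, at 14:00 (Cardio Blast, Pilates Basics, Yoga Circuit).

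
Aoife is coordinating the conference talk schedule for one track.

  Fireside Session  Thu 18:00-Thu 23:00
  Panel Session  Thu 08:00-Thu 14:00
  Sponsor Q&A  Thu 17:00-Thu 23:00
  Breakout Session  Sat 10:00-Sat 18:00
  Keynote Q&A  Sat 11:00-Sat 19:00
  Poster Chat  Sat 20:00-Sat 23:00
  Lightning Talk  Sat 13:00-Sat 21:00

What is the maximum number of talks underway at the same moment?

Sort all start/end points and keep a running count:
Thu 08:00 start Panel Session → 1
Thu 14:00 end Panel Session → 0
Thu 17:00 start Sponsor Q&A → 1
Thu 18:00 start Fireside Session → 2
Thu 23:00 end Fireside Session → 1
Thu 23:00 end Sponsor Q&A → 0
Sat 10:00 start Breakout Session → 1
Sat 11:00 start Keynote Q&A → 2
Sat 13:00 start Lightning Talk → 3
Sat 18:00 end Breakout Session → 2
Sat 19:00 end Keynote Q&A → 1
Sat 20:00 start Poster Chat → 2
Sat 21:00 end Lightning Talk → 1
Sat 23:00 end Poster Chat → 0
Peak is 3, at Sat 13:00 (Breakout Session, Keynote Q&A, Lightning Talk).

3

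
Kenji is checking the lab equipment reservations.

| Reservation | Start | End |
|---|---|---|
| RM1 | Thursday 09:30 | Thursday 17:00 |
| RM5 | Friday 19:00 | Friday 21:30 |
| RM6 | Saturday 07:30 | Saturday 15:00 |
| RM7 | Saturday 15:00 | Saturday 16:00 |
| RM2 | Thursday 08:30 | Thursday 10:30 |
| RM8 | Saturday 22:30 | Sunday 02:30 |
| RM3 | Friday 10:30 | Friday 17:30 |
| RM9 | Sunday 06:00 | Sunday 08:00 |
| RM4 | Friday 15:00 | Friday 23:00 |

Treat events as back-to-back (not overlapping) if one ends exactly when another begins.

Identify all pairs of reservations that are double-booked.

RM1 & RM2, RM3 & RM4, RM4 & RM5

Check each pair: they overlap iff neither finishes before the other starts.
Sorted by start: RM2, RM1, RM3, RM4, RM5, RM6, RM7, RM8, RM9.
RM1 starts before RM2 ends → RM2 and RM1 overlap.
RM3 starts after RM2 ends, so nothing later overlaps RM2 either.
RM3 starts after RM1 ends, so nothing later overlaps RM1 either.
RM4 starts before RM3 ends → RM3 and RM4 overlap.
RM5 starts after RM3 ends, so nothing later overlaps RM3 either.
RM5 starts before RM4 ends → RM4 and RM5 overlap.
RM6 starts after RM4 ends, so nothing later overlaps RM4 either.
RM6 starts after RM5 ends, so nothing later overlaps RM5 either.
RM7 starts exactly when RM6 ends (back-to-back, no overlap), so nothing later overlaps RM6 either.
RM8 starts after RM7 ends, so nothing later overlaps RM7 either.
RM9 starts after RM8 ends.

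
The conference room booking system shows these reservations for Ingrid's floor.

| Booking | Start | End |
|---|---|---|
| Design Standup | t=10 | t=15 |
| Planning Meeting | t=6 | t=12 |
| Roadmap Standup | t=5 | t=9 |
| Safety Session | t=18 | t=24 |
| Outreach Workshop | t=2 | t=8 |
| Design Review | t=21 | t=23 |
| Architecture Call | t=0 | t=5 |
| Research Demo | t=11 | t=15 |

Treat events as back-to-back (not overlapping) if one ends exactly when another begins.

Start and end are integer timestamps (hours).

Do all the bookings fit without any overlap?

No

Sorted by start: Architecture Call, Outreach Workshop, Roadmap Standup, Planning Meeting, Design Standup, Research Demo, Safety Session, Design Review.
Outreach Workshop starts before Architecture Call ends → Architecture Call and Outreach Workshop overlap.
That's a conflict, so the schedule is not conflict-free.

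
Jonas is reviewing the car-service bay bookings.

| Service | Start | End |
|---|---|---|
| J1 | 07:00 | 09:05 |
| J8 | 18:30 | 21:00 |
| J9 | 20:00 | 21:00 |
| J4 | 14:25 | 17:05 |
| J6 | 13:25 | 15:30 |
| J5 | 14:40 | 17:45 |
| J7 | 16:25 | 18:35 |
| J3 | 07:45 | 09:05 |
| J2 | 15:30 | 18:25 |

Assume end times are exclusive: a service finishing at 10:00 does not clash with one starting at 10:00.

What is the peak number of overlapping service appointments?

Walk through starts and ends in time order (an end at T is processed before a start at T):
07:00 start J1 → 1
07:45 start J3 → 2
09:05 end J1 → 1
09:05 end J3 → 0
13:25 start J6 → 1
14:25 start J4 → 2
14:40 start J5 → 3
15:30 end J6 → 2
15:30 start J2 → 3
16:25 start J7 → 4
17:05 end J4 → 3
17:45 end J5 → 2
18:25 end J2 → 1
18:30 start J8 → 2
18:35 end J7 → 1
20:00 start J9 → 2
21:00 end J8 → 1
21:00 end J9 → 0
Peak is 4, at 16:25 (J2, J4, J5, J7).

4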